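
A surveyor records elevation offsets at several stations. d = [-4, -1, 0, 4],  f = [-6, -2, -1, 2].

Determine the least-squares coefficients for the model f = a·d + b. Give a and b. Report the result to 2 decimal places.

a = 0.98, b = -1.50

AᵀA·[a, b]ᵀ = Aᵀf reads: 33·a + (-1)·b = 34;  (-1)·a + 4·b = -7.
(Σd·d = 33, Σd = -1, Σ1 = 4, Σd·f = 34, Σf = -7.)
det = 33·4 − (-1)² = 131.
a = (34·4 − (-1)·(-7))/131 = 129/131; b = (33·(-7) − (-1)·34)/131 = -197/131.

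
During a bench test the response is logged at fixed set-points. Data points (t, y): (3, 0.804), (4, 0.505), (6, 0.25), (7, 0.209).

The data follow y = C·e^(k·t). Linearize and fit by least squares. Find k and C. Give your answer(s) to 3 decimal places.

Taking logs, ln y = k·t + ln C, so regress ln y on t.
Σt = 20.0000, Σ(t)² = 110.0000, Σln y = -3.8531, Σt·ln y = -22.6630.
Equations: 110.0000·k + 20.0000·ln C = -22.6630;  20.0000·k + 4·ln C = -3.8531.
Δ = 110.0000·4 − (20.0000)² = 40.0000; k = (-22.6630·4 − 20.0000·-3.8531)/40.0000 = -0.33976, ln C = (110.0000·-3.8531 − 20.0000·-22.6630)/40.0000 = 0.73555, so C = exp(0.73555) = 2.08662.

k = -0.340, C = 2.087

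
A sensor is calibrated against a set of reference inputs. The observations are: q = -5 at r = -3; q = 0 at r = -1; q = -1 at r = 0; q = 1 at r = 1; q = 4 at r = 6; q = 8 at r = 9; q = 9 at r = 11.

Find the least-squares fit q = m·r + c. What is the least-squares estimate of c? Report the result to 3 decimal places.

c = -0.716

Compute the Gram sums: Σr·r = 249, Σr = 23, Σ1 = 7.
Moment sums: Σr·q = 211, Σq = 16.
So XᵀX·[m, c]ᵀ = Xᵀq: [[249, 23]; [23, 7]]·[m, c]ᵀ = [211, 16]ᵀ.
Determinant 249·7 − 23² = 1214.
m = (211·7 − 23·16)/1214 = 1109/1214; c = (249·16 − 23·211)/1214 = -869/1214.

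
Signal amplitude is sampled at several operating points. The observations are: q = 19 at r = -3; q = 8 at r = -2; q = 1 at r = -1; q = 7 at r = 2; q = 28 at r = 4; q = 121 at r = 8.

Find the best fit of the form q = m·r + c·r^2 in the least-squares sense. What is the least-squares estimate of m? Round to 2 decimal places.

m = -0.44

Setting ∂/∂m … = 0 gives: 98·m + 548·c = 1020;  548·m + 4466·c = 8424.
(Σr·r = 98, Σr·r^2 = 548, Σr^2·r^2 = 4466, Σr·q = 1020, Σr^2·q = 8424.)
Determinant 98·4466 − 548² = 137364.
m = (1020·4466 − 548·8424)/137364 = -5086/11447; c = (98·8424 − 548·1020)/137364 = 22216/11447.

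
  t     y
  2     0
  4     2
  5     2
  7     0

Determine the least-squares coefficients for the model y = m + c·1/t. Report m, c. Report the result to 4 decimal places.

m = 1.7089, c = -2.5948

Forming AᵀA = [[4, 153/140]; [153/140, 7309/19600]] and Aᵀy = [4, 9/10]ᵀ gives AᵀA·[m, c]ᵀ = Aᵀy.
Eliminating c: (7309/19600)·(row 1) − (153/140)·(row 2) gives (5827/19600)·m = (7309/19600)·4 − (153/140)·(9/10) = 4979/9800, so m = 9958/5827.
Then c = ((9/10) − (153/140)·(9958/5827))/(7309/19600) = -15120/5827.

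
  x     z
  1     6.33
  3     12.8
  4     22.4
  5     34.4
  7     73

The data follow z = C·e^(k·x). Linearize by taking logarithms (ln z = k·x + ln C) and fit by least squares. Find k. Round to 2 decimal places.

k = 0.42

Let Y = ln z. Fitting Y = k·x + ln C by least squares:
Σx = 20.0000, Σ(x)² = 100.0000, Σln z = 15.3323, Σx·ln z = 69.6534.
Equations: 100.0000·k + 20.0000·ln C = 69.6534;  20.0000·k + 5·ln C = 15.3323.
Solving (det = 100.0000): k = 0.41620, ln C = 1.40165.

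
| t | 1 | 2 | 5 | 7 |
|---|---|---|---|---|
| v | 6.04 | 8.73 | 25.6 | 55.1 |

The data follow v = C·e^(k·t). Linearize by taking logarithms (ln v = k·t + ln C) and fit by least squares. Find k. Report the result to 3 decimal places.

k = 0.367

Linearized form: ln v = k·t + ln C. From the 4 transformed points,
AᵀA = [[79.0000, 15.0000]; [15.0000, 4]], rhs = [50.4089, 11.2169]ᵀ  (here Σt = 15.0000, Σ(t)² = 79.0000, Σln v = 11.2169, Σt·ln v = 50.4089).
Δ = 79.0000·4 − (15.0000)² = 91.0000; k = (50.4089·4 − 15.0000·11.2169)/91.0000 = 0.36684, ln C = (79.0000·11.2169 − 15.0000·50.4089)/91.0000 = 1.42859.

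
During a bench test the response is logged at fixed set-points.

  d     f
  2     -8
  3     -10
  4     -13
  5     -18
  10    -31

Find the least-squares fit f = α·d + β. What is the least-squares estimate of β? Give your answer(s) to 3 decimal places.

β = -1.897

Setting ∂/∂α … = 0 gives: 154·α + 24·β = -498;  24·α + 5·β = -80.
(Σd·d = 154, Σd = 24, Σ1 = 5, Σd·f = -498, Σf = -80.)
Determinant 154·5 − 24² = 194.
α = ((-498)·5 − 24·(-80))/194 = -285/97; β = (154·(-80) − 24·(-498))/194 = -184/97.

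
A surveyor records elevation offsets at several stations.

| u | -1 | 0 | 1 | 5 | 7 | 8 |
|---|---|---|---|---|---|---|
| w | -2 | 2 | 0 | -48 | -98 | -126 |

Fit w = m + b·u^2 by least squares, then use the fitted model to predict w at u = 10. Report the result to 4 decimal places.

Sums needed: Σ1 = 6, Σu^2 = 140, Σu^2·u^2 = 7124.
Right-hand side: Σw = -272, Σu^2·w = -14068.
So XᵀX·[m, b]ᵀ = Xᵀw: [[6, 140]; [140, 7124]]·[m, b]ᵀ = [-272, -14068]ᵀ.
det = 6·7124 − 140² = 23144.
m = ((-272)·7124 − 140·(-14068))/23144 = 3974/2893; b = (6·(-14068) − 140·(-272))/23144 = -5791/2893.
At u = 10: ŵ = (3974/2893)·(1) + (-5791/2893)·(100) = -575126/2893.

ŵ = -198.7992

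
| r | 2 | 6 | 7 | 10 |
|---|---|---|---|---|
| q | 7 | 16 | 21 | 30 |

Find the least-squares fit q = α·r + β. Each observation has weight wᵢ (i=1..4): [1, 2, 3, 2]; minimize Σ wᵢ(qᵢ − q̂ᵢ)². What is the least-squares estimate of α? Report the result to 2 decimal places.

With design matrix X, XᵀWX = [[423, 55]; [55, 8]] and XᵀWq = [1247, 162]ᵀ.
det = 423·8 − 55² = 359.
α = (1247·8 − 55·162)/359 = 1066/359; β = (423·162 − 55·1247)/359 = -59/359.

α = 2.97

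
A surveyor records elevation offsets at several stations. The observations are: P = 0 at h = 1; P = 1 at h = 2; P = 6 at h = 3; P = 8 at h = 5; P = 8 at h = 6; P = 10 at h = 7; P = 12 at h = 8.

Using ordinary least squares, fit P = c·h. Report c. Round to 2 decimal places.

Setting ∂/∂c … = 0 gives: 188·c = 274.
(Σh·h = 188, Σh·P = 274.)
c = 274/188 = 1.45745.

c = 1.46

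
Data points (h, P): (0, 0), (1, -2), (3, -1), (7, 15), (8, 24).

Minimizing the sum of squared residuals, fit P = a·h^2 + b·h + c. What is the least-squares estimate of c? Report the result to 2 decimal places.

c = 0.03

MᵀM·[a, b, c]ᵀ = MᵀP reads: 6579·a + 883·b + 123·c = 2260;  883·a + 123·b + 19·c = 292;  123·a + 19·b + 5·c = 36.
(Σh^2·h^2 = 6579, Σh^2·h = 883, Σh^2 = 123, Σh·h = 123, Σh = 19, Σ1 = 5, Σh^2·P = 2260, Σh·P = 292, ΣP = 36.)
Inverting the 3×3 Gram matrix, [a, b, c]ᵀ = [1662/2431, -6170/2431, 64/2431]ᵀ.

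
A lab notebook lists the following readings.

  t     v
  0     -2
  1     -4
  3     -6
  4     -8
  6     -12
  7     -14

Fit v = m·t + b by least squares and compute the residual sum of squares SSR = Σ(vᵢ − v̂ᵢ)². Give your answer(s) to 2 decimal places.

SSR = 1.49

Setting ∂/∂m … = 0 gives: 111·m + 21·b = -224;  21·m + 6·b = -46.
(Σt·t = 111, Σt = 21, Σ1 = 6, Σt·v = -224, Σv = -46.)
Determinant 111·6 − 21² = 225.
m = ((-224)·6 − 21·(-46))/225 = -42/25; b = (111·(-46) − 21·(-224))/225 = -134/75.
Residuals: -16/75, -8/15, 62/75, 38/75, -2/15, -34/75; SSR = 112/75.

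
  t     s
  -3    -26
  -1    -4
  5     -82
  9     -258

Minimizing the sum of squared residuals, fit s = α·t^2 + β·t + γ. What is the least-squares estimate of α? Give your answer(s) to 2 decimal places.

α = -3.07

Setting ∂/∂α … = 0 gives: 7268·α + 826·β + 116·γ = -23186;  826·α + 116·β + 10·γ = -2650;  116·α + 10·β + 4·γ = -370.
(Σt^2·t^2 = 7268, Σt^2·t = 826, Σt^2 = 116, Σt·t = 116, Σt = 10, Σ1 = 4, Σt^2·s = -23186, Σt·s = -2650, Σs = -370.)
Solving the 3×3 system (Gaussian elimination) gives α = -544/177, β = -151/177, γ = -73/59.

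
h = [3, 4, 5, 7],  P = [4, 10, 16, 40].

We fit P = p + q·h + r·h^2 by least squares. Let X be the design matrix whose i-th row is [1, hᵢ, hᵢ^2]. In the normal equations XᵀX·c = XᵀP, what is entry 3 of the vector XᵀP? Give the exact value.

2556

Entry 3 ↔ basis h^2, so (XᵀP)_{3} = Σᵢ (h^2)·Pᵢ = (9)·(4) + (16)·(10) + (25)·(16) + (49)·(40) = 2556.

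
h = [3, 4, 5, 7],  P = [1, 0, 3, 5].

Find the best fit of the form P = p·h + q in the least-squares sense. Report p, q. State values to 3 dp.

p = 1.171, q = -3.314

MᵀM·[p, q]ᵀ = MᵀP reads: 99·p + 19·q = 53;  19·p + 4·q = 9.
(Σh·h = 99, Σh = 19, Σ1 = 4, Σh·P = 53, ΣP = 9.)
Eliminating q: 4·(row 1) − 19·(row 2) gives 35·p = 4·53 − 19·9 = 41, so p = 41/35.
Then q = (9 − 19·(41/35))/4 = -116/35.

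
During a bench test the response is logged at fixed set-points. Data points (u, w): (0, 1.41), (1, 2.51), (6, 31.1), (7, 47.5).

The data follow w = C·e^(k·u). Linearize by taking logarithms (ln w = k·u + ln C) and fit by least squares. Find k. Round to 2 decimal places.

With ln wᵢ as the transformed response and uᵢ as the regressor:
Σu = 14.0000, Σ(u)² = 86.0000, Σln w = 8.5618, Σu·ln w = 48.5686.
Normal system: [[86.0000, 14.0000]; [14.0000, 4]]·[k, ln C]ᵀ = [48.5686, 8.5618]ᵀ.
Δ = 86.0000·4 − (14.0000)² = 148.0000; k = (48.5686·4 − 14.0000·8.5618)/148.0000 = 0.50276, ln C = (86.0000·8.5618 − 14.0000·48.5686)/148.0000 = 0.38078.

k = 0.50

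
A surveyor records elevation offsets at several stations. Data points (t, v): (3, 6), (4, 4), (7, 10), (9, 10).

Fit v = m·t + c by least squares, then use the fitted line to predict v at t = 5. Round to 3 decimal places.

v̂ = 6.791

With design matrix X, XᵀX = [[155, 23]; [23, 4]] and Xᵀv = [194, 30]ᵀ.
det = 155·4 − 23² = 91.
m = (194·4 − 23·30)/91 = 86/91; c = (155·30 − 23·194)/91 = 188/91.
At t = 5: v̂ = (86/91)·(5) + (188/91)·(1) = 618/91.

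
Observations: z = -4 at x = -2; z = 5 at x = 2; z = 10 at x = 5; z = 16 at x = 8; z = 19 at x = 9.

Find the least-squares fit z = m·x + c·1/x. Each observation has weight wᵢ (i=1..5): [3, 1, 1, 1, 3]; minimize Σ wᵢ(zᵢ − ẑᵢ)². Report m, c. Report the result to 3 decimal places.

m = 2.081, c = 0.097

Normal-equation sums: Σwᵢ·x·x = 348, Σwᵢ·x·1/x = 9, Σwᵢ·1/x·1/x = 47203/43200.
Right-hand side: Σwᵢ·x·z = 725, Σwᵢ·1/x·z = 113/6.
So MᵀWM·[m, c]ᵀ = MᵀWz: [[348, 9]; [9, 47203/43200]]·[m, c]ᵀ = [725, 113/6]ᵀ.
Δ = 348·(47203/43200) − 9² = 1077287/3600.
m = (725·(47203/43200) − 9·(113/6))/(1077287/3600) = 26899775/12927444; c = (348·(113/6) − 9·725)/(1077287/3600) = 104400/1077287.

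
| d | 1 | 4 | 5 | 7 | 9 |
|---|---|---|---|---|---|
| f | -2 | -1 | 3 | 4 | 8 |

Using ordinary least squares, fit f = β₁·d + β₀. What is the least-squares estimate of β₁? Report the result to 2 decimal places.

With design matrix A, AᵀA = [[172, 26]; [26, 5]] and Aᵀf = [109, 12]ᵀ.
det = 172·5 − 26² = 184.
β₁ = (109·5 − 26·12)/184 = 233/184; β₀ = (172·12 − 26·109)/184 = -385/92.

β₁ = 1.27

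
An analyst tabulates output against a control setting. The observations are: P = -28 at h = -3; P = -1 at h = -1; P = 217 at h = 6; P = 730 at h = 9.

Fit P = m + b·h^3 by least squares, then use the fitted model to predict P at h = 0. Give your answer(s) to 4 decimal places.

P̂ = -0.2119

Setting ∂/∂m … = 0 gives: 4·m + 917·b = 918;  917·m + 578827·b = 579799.
(Σ1 = 4, Σh^3 = 917, Σh^3·h^3 = 578827, ΣP = 918, Σh^3·P = 579799.)
Determinant 4·578827 − 917² = 1474419.
m = (918·578827 − 917·579799)/1474419 = -312497/1474419; b = (4·579799 − 917·918)/1474419 = 1477390/1474419.
At h = 0: P̂ = (-312497/1474419)·(1) + (1477390/1474419)·(0) = -312497/1474419.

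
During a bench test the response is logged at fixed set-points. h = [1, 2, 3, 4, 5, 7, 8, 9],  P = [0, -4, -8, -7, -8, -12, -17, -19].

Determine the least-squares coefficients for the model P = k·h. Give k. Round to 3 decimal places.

k = -1.972

Normal-equation sums: Σh·h = 249.
Moment sums: Σh·P = -491.
So MᵀM·[k]ᵀ = MᵀP: [[249]]·[k]ᵀ = [-491]ᵀ.
Hence k = -491 / 249 ≈ -1.97189.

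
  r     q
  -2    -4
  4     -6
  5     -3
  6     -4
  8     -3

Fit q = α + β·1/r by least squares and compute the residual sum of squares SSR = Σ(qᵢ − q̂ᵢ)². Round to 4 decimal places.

From the data, Σ1 = 5, Σ1/r = 29/120, Σ1/r·1/r = 5701/14400.
And Σq = -20, Σ1/r·q = -137/120.
So MᵀM·[α, β]ᵀ = Mᵀq: [[5, 29/120]; [29/120, 5701/14400]]·[α, β]ᵀ = [-20, -137/120]ᵀ.
Eliminating β: (5701/14400)·(row 1) − (29/120)·(row 2) gives (1729/900)·α = (5701/14400)·(-20) − (29/120)·(-137/120) = -110047/14400, so α = -15721/3952.
Then β = ((-137/120) − (29/120)·(-15721/3952))/(5701/14400) = -225/494.
Residuals: -987/3952, -7541/3952, 325/304, 213/3952, 2045/1976; SSR = 23397/3952.

SSR = 5.9203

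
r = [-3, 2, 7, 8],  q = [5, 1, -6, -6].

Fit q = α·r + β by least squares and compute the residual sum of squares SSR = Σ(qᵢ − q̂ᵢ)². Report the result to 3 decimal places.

XᵀX·[α, β]ᵀ = Xᵀq reads: 126·α + 14·β = -103;  14·α + 4·β = -6.
Eliminating β: 4·(row 1) − 14·(row 2) gives 308·α = 4·(-103) − 14·(-6) = -328, so α = -82/77.
Then β = ((-6) − 14·(-82/77))/4 = 49/22.
Residuals: -65/154, 139/154, -17/22, 45/154; SSR = 129/77.

SSR = 1.675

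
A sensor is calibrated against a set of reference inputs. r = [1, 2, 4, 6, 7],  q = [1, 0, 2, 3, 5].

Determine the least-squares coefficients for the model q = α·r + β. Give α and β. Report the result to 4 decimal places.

The normal system MᵀM·[α, β]ᵀ = Mᵀq is [[106, 20]; [20, 5]]·[α, β]ᵀ = [62, 11]ᵀ.
det = 106·5 − 20² = 130.
α = (62·5 − 20·11)/130 = 9/13; β = (106·11 − 20·62)/130 = -37/65.

α = 0.6923, β = -0.5692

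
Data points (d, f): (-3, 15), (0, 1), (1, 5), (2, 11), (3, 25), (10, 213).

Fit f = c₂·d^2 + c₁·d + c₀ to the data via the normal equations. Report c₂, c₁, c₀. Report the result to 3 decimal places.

c₂ = 1.969, c₁ = 1.476, c₀ = 1.436

Entries of XᵀX: Σd^2·d^2 = 10179, Σd^2·d = 1009, Σd^2 = 123, Σd·d = 123, Σd = 13, Σ1 = 6.
Right-hand side: Σd^2·f = 21709, Σd·f = 2187, Σf = 270.
XᵀX·[c₂, c₁, c₀]ᵀ = Xᵀf becomes [[10179, 1009, 123]; [1009, 123, 13]; [123, 13, 6]]·[c₂, c₁, c₀]ᵀ = [21709, 2187, 270]ᵀ.
Row-reducing yields c₂ = 129131/65580, c₁ = 6453/4372, c₀ = 23548/16395.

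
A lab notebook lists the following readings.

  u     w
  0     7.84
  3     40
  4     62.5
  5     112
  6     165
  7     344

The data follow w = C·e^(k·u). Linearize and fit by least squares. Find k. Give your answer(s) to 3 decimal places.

k = 0.528

Linearized form: ln w = k·u + ln C. From the 6 transformed points,
Sums: Σu = 25.0000, Σ(u)² = 135.0000, Σln w = 25.5484, Σu·ln w = 122.7200.
Normal system: [[135.0000, 25.0000]; [25.0000, 6]]·[k, ln C]ᵀ = [122.7200, 25.5484]ᵀ.
Δ = 135.0000·6 − (25.0000)² = 185.0000; k = (122.7200·6 − 25.0000·25.5484)/185.0000 = 0.52762, ln C = (135.0000·25.5484 − 25.0000·122.7200)/185.0000 = 2.05963.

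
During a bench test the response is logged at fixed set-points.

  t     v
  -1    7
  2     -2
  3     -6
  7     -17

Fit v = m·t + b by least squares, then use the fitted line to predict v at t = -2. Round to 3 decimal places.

Normal-equation sums: Σt·t = 63, Σt = 11, Σ1 = 4.
Moment sums: Σt·v = -148, Σv = -18.
AᵀA·[m, b]ᵀ = Aᵀv becomes [[63, 11]; [11, 4]]·[m, b]ᵀ = [-148, -18]ᵀ.
Eliminating b: 4·(row 1) − 11·(row 2) gives 131·m = 4·(-148) − 11·(-18) = -394, so m = -394/131.
Then b = ((-18) − 11·(-394/131))/4 = 494/131.
At t = -2: v̂ = (-394/131)·(-2) + (494/131)·(1) = 1282/131.

v̂ = 9.786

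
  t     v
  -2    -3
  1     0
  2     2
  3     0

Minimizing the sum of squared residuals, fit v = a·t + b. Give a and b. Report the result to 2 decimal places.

Compute the Gram sums: Σt·t = 18, Σt = 4, Σ1 = 4.
Moment sums: Σt·v = 10, Σv = -1.
Eliminating b: 4·(row 1) − 4·(row 2) gives 56·a = 4·10 − 4·(-1) = 44, so a = 11/14.
Then b = ((-1) − 4·(11/14))/4 = -29/28.

a = 0.79, b = -1.04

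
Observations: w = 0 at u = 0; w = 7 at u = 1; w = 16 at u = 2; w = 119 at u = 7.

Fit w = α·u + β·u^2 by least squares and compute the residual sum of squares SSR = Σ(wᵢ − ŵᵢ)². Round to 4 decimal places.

SSR = 0.4703

From the data, Σu·u = 54, Σu·u^2 = 352, Σu^2·u^2 = 2418.
For Aᵀw: Σu·w = 872, Σu^2·w = 5902.
Normal equations: [[54, 352]; [352, 2418]]·[α, β]ᵀ = [872, 5902]ᵀ.
Eliminating β: 2418·(row 1) − 352·(row 2) gives 6668·α = 2418·872 − 352·5902 = 30992, so α = 7748/1667.
Then β = (5902 − 352·(7748/1667))/2418 = 2941/1667.
Residuals: 0, 980/1667, -588/1667, 28/1667; SSR = 784/1667.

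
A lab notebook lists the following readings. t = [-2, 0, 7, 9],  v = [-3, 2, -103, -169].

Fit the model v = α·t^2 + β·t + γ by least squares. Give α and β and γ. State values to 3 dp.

α = -1.972, β = -1.259, γ = 2.226

MᵀM·[α, β, γ]ᵀ = Mᵀv reads: 8978·α + 1064·β + 134·γ = -18748;  1064·α + 134·β + 14·γ = -2236;  134·α + 14·β + 4·γ = -273.
(Σt^2·t^2 = 8978, Σt^2·t = 1064, Σt^2 = 134, Σt·t = 134, Σt = 14, Σ1 = 4, Σt^2·v = -18748, Σt·v = -2236, Σv = -273.)
Solving the 3×3 system (Gaussian elimination) gives α = -71/36, β = -3853/3060, γ = 757/340.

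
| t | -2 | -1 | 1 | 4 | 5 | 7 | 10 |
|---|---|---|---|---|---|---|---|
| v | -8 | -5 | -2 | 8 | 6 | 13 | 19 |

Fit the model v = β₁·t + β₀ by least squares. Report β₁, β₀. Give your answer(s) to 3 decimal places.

β₁ = 2.249, β₀ = -3.281

The normal system MᵀM·[β₁, β₀]ᵀ = Mᵀv is [[196, 24]; [24, 7]]·[β₁, β₀]ᵀ = [362, 31]ᵀ.
Δ = 196·7 − 24² = 796.
β₁ = (362·7 − 24·31)/796 = 895/398; β₀ = (196·31 − 24·362)/796 = -653/199.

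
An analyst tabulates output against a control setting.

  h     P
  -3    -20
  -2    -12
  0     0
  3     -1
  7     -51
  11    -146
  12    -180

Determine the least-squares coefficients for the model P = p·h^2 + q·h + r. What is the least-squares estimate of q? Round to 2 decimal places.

Normal-equation sums: Σh^2·h^2 = 37956, Σh^2·h = 3394, Σh^2 = 336, Σh·h = 336, Σh = 28, Σ1 = 7.
Right-hand side: Σh^2·P = -46322, Σh·P = -4042, ΣP = -410.
Solving the 3×3 system (Gaussian elimination) gives p = -260927/171743, q = 546311/171743, r = 178194/109291.

q = 3.18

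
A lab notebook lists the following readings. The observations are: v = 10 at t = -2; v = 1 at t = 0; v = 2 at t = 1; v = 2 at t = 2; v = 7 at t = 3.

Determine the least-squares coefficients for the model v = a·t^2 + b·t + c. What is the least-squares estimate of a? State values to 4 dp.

Entries of XᵀX: Σt^2·t^2 = 114, Σt^2·t = 28, Σt^2 = 18, Σt·t = 18, Σt = 4, Σ1 = 5.
For Xᵀv: Σt^2·v = 113, Σt·v = 7, Σv = 22.
Normal equations: [[114, 28, 18]; [28, 18, 4]; [18, 4, 5]]·[a, b, c]ᵀ = [113, 7, 22]ᵀ.
Solving the 3×3 system (Gaussian elimination) gives a = 1611/1358, b = -2453/1358, c = 1069/679.

a = 1.1863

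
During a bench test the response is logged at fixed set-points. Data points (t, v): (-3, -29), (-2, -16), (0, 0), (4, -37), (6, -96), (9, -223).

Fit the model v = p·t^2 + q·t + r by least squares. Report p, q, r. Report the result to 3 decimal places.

p = -2.961, q = 1.755, r = 1.120

With design matrix M, MᵀM = [[8210, 974, 146]; [974, 146, 14]; [146, 14, 6]] and Mᵀv = [-22436, -2612, -401]ᵀ.
Row-reducing yields p = -2345/792, q = 6949/3960, r = 739/660.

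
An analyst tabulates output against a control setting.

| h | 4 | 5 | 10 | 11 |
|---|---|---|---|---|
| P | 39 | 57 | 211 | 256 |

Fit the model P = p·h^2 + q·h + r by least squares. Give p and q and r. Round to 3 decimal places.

Setting ∂/∂p … = 0 gives: 25522·p + 2520·q + 262·r = 54125;  2520·p + 262·q + 30·r = 5367;  262·p + 30·q + 4·r = 563.
(Σh^2·h^2 = 25522, Σh^2·h = 2520, Σh^2 = 262, Σh·h = 262, Σh = 30, Σ1 = 4, Σh^2·P = 54125, Σh·P = 5367, ΣP = 563.)
Solving the 3×3 system (Gaussian elimination) gives p = 9/4, q = -417/148, r = 2147/148.

p = 2.250, q = -2.818, r = 14.507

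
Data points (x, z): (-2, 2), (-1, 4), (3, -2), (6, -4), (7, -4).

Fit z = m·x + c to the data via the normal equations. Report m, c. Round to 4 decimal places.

Compute the Gram sums: Σx·x = 99, Σx = 13, Σ1 = 5.
And Σx·z = -66, Σz = -4.
AᵀA·[m, c]ᵀ = Aᵀz becomes [[99, 13]; [13, 5]]·[m, c]ᵀ = [-66, -4]ᵀ.
Δ = 99·5 − 13² = 326.
m = ((-66)·5 − 13·(-4))/326 = -139/163; c = (99·(-4) − 13·(-66))/326 = 231/163.

m = -0.8528, c = 1.4172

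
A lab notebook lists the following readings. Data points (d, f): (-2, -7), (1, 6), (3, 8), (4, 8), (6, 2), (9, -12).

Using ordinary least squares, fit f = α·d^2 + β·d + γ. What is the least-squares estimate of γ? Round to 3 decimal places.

With design matrix X, XᵀX = [[8211, 1029, 147]; [1029, 147, 21]; [147, 21, 6]] and Xᵀf = [-722, -20, 5]ᵀ.
Solving the 3×3 system (Gaussian elimination) gives α = -97/168, β = 4153/1176, γ = 55/21.

γ = 2.619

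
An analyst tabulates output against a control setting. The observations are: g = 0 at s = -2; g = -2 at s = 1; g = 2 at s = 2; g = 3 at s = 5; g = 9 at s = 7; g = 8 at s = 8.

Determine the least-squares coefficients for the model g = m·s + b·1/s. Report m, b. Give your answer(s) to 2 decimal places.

Entries of XᵀX: Σs·s = 147, Σs·1/s = 6, Σ1/s·1/s = 123561/78400.
Moment sums: Σs·g = 144, Σ1/s·g = 66/35.
Normal equations: [[147, 6]; [6, 123561/78400]]·[m, b]ᵀ = [144, 66/35]ᵀ.
Eliminating b: (123561/78400)·(row 1) − 6·(row 2) gives (313083/1600)·m = (123561/78400)·144 − 6·(66/35) = 1056609/4900, so m = 1878416/1704563.
Then b = ((66/35) − 6·(1878416/1704563))/(123561/78400) = -104320/34787.

m = 1.10, b = -3.00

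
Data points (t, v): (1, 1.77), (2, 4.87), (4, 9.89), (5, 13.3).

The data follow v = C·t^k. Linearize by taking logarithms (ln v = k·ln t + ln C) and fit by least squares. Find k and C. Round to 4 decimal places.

Let Y = ln v. Fitting Y = k·ln t + ln C by least squares:
Σln t = 3.6889, Σ(ln t)² = 4.9926, Σln v = 7.0334, Σln t·ln v = 8.4389.
Normal system: [[4.9926, 3.6889]; [3.6889, 4]]·[k, ln C]ᵀ = [8.4389, 7.0334]ᵀ.
Solving (det = 6.3624): k = 1.22758, ln C = 0.62624, so C = exp(0.62624) = 1.87057.

k = 1.2276, C = 1.8706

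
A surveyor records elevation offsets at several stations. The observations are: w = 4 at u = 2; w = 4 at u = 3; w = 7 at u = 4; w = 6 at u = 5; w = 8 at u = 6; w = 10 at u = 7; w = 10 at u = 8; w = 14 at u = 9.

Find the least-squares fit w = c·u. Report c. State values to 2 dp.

c = 1.42

Setting ∂/∂c … = 0 gives: 284·c = 402.
(Σu·u = 284, Σu·w = 402.)
Hence c = 402 / 284 ≈ 1.41549.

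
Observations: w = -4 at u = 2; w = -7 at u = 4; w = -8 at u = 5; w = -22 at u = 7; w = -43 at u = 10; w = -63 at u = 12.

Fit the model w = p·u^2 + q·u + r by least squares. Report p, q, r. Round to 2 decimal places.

Normal-equation sums: Σu^2·u^2 = 34034, Σu^2·u = 3268, Σu^2 = 338, Σu·u = 338, Σu = 40, Σ1 = 6.
Moment sums: Σu^2·w = -14778, Σu·w = -1416, Σw = -147.
XᵀX·[p, q, r]ᵀ = Xᵀw becomes [[34034, 3268, 338]; [3268, 338, 40]; [338, 40, 6]]·[p, q, r]ᵀ = [-14778, -1416, -147]ᵀ.
Inverting the 3×3 Gram matrix, [p, q, r]ᵀ = [-10529/19988, 13799/9994, -80559/19988]ᵀ.

p = -0.53, q = 1.38, r = -4.03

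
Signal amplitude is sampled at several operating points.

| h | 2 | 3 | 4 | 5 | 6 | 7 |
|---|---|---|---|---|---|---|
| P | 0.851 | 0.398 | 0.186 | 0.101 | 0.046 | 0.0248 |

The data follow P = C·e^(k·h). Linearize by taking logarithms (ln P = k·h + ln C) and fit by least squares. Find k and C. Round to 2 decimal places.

k = -0.71, C = 3.36

Taking logs, ln P = k·h + ln C, so regress ln P on h.
AᵀA = [[139.0000, 27.0000]; [27.0000, 6]], rhs = [-65.6309, -11.8333]ᵀ  (here Σh = 27.0000, Σ(h)² = 139.0000, Σln P = -11.8333, Σh·ln P = -65.6309).
Δ = 139.0000·6 − (27.0000)² = 105.0000; k = (-65.6309·6 − 27.0000·-11.8333)/105.0000 = -0.70748, ln C = (139.0000·-11.8333 − 27.0000·-65.6309)/105.0000 = 1.21145, so C = exp(1.21145) = 3.35836.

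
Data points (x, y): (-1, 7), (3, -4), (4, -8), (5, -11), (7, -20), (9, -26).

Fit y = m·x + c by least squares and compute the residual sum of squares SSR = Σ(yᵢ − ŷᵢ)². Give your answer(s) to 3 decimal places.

Compute the Gram sums: Σx·x = 181, Σx = 27, Σ1 = 6.
Right-hand side: Σx·y = -480, Σy = -62.
So MᵀM·[m, c]ᵀ = Mᵀy: [[181, 27]; [27, 6]]·[m, c]ᵀ = [-480, -62]ᵀ.
Δ = 181·6 − 27² = 357.
m = ((-480)·6 − 27·(-62))/357 = -402/119; c = (181·(-62) − 27·(-480))/357 = 1738/357.
Residuals: -445/357, 452/357, 230/357, 365/357, -436/357, -166/357; SSR = 2258/357.

SSR = 6.325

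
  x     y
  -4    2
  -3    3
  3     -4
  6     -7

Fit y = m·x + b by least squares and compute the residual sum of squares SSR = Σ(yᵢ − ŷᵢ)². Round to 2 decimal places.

Forming MᵀM = [[70, 2]; [2, 4]] and Mᵀy = [-71, -6]ᵀ gives MᵀM·[m, b]ᵀ = Mᵀy.
Eliminating b: 4·(row 1) − 2·(row 2) gives 276·m = 4·(-71) − 2·(-6) = -272, so m = -68/69.
Then b = ((-6) − 2·(-68/69))/4 = -139/138.
Residuals: -43/46, 145/138, -5/138, -11/138; SSR = 137/69.

SSR = 1.99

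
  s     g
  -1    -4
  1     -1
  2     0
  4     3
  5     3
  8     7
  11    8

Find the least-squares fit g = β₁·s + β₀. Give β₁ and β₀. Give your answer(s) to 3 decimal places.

Forming XᵀX = [[232, 30]; [30, 7]] and Xᵀg = [174, 16]ᵀ gives XᵀX·[β₁, β₀]ᵀ = Xᵀg.
Eliminating β₀: 7·(row 1) − 30·(row 2) gives 724·β₁ = 7·174 − 30·16 = 738, so β₁ = 369/362.
Then β₀ = (16 − 30·(369/362))/7 = -377/181.

β₁ = 1.019, β₀ = -2.083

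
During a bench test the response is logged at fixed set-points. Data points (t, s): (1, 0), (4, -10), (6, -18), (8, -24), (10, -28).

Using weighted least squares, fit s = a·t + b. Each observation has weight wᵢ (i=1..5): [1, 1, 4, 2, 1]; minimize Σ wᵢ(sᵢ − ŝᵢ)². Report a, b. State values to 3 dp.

Entries of MᵀWM: Σwᵢ·t·t = 389, Σwᵢ·t = 55, Σwᵢ·1 = 9.
And Σwᵢ·t·s = -1136, Σwᵢ·s = -158.
MᵀWM·[a, b]ᵀ = MᵀWs becomes [[389, 55]; [55, 9]]·[a, b]ᵀ = [-1136, -158]ᵀ.
Eliminating b: 9·(row 1) − 55·(row 2) gives 476·a = 9·(-1136) − 55·(-158) = -1534, so a = -767/238.
Then b = ((-158) − 55·(-767/238))/9 = 509/238.

a = -3.223, b = 2.139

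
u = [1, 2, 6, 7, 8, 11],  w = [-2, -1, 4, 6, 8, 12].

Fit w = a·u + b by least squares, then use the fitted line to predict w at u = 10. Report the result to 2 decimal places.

Entries of MᵀM: Σu·u = 275, Σu = 35, Σ1 = 6.
Right-hand side: Σu·w = 258, Σw = 27.
So MᵀM·[a, b]ᵀ = Mᵀw: [[275, 35]; [35, 6]]·[a, b]ᵀ = [258, 27]ᵀ.
Eliminating b: 6·(row 1) − 35·(row 2) gives 425·a = 6·258 − 35·27 = 603, so a = 603/425.
Then b = (27 − 35·(603/425))/6 = -321/85.
At u = 10: ŵ = (603/425)·(10) + (-321/85)·(1) = 177/17.

ŵ = 10.41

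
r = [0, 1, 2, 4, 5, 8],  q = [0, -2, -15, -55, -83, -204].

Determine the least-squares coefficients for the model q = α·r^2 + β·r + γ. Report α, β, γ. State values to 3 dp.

With design matrix M, MᵀM = [[4994, 710, 110]; [710, 110, 20]; [110, 20, 6]] and Mᵀq = [-16073, -2299, -359]ᵀ.
Row-reducing yields α = -9847/3342, β = -17492/8355, γ = 648/557.

α = -2.946, β = -2.094, γ = 1.163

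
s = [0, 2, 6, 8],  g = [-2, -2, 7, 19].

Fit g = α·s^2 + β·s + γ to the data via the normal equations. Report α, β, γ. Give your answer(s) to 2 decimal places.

The normal system XᵀX·[α, β, γ]ᵀ = Xᵀg is [[5408, 736, 104]; [736, 104, 16]; [104, 16, 4]]·[α, β, γ]ᵀ = [1460, 190, 22]ᵀ.
Row-reducing yields α = 1/2, β = -29/20, γ = -17/10.

α = 0.50, β = -1.45, γ = -1.70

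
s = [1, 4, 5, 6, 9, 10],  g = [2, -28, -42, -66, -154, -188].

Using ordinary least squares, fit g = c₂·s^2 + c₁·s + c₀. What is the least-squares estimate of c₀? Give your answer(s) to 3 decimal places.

Normal-equation sums: Σs^2·s^2 = 18739, Σs^2·s = 2135, Σs^2 = 259, Σs·s = 259, Σs = 35, Σ1 = 6.
And Σs^2·g = -35146, Σs·g = -3982, Σg = -476.
Solving the 3×3 system (Gaussian elimination) gives c₂ = -10321/5334, c₁ = 233/5334, c₀ = 500/127.

c₀ = 3.937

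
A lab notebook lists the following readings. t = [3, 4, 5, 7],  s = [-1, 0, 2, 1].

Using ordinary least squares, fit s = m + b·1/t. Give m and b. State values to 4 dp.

Sums needed: Σ1 = 4, Σ1/t = 389/420, Σ1/t·1/t = 41281/176400.
For Aᵀs: Σs = 2, Σ1/t·s = 22/105.
Eliminating b: (41281/176400)·(row 1) − (389/420)·(row 2) gives (4601/58800)·m = (41281/176400)·2 − (389/420)·(22/105) = 537/1960, so m = 16110/4601.
Then b = ((22/105) − (389/420)·(16110/4601))/(41281/176400) = -59640/4601.

m = 3.5014, b = -12.9624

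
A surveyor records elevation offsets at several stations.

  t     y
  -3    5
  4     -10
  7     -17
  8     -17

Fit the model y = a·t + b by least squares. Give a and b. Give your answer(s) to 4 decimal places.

a = -2.0811, b = -1.4257

Normal-equation sums: Σt·t = 138, Σt = 16, Σ1 = 4.
And Σt·y = -310, Σy = -39.
So XᵀX·[a, b]ᵀ = Xᵀy: [[138, 16]; [16, 4]]·[a, b]ᵀ = [-310, -39]ᵀ.
det = 138·4 − 16² = 296.
a = ((-310)·4 − 16·(-39))/296 = -77/37; b = (138·(-39) − 16·(-310))/296 = -211/148.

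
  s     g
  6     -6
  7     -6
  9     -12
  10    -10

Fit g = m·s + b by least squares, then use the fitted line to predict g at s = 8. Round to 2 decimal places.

XᵀX·[m, b]ᵀ = Xᵀg reads: 266·m + 32·b = -286;  32·m + 4·b = -34.
Determinant 266·4 − 32² = 40.
m = ((-286)·4 − 32·(-34))/40 = -7/5; b = (266·(-34) − 32·(-286))/40 = 27/10.
At s = 8: ĝ = (-7/5)·(8) + (27/10)·(1) = -17/2.

ĝ = -8.50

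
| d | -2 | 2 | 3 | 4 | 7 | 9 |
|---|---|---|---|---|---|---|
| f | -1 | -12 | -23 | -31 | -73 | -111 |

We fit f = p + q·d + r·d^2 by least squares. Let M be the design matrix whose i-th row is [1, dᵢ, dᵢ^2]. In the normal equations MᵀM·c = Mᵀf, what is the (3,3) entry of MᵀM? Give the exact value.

9331

Row 3 ↔ basis d^2, column 3 ↔ basis d^2, so (MᵀM)_{3,3} = Σᵢ (d^2)·(d^2) = (4)·(4) + (4)·(4) + (9)·(9) + (16)·(16) + (49)·(49) + (81)·(81) = 9331.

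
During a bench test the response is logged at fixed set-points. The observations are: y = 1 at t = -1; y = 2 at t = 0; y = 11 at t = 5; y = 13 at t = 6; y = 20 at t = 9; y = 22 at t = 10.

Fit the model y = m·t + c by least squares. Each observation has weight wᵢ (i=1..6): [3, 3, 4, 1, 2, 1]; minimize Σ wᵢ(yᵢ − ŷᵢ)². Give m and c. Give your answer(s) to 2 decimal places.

The normal system XᵀWX·[m, c]ᵀ = XᵀWy is [[401, 51]; [51, 14]]·[m, c]ᵀ = [875, 128]ᵀ.
Eliminating c: 14·(row 1) − 51·(row 2) gives 3013·m = 14·875 − 51·128 = 5722, so m = 5722/3013.
Then c = (128 − 51·(5722/3013))/14 = 6703/3013.

m = 1.90, c = 2.22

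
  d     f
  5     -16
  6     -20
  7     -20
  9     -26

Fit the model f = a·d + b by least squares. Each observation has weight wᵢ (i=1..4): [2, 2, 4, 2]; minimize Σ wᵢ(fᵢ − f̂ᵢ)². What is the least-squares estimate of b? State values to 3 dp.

b = -4.636

Entries of AᵀWA: Σwᵢ·d·d = 480, Σwᵢ·d = 68, Σwᵢ·1 = 10.
For AᵀWf: Σwᵢ·d·f = -1428, Σwᵢ·f = -204.
So AᵀWA·[a, b]ᵀ = AᵀWf: [[480, 68]; [68, 10]]·[a, b]ᵀ = [-1428, -204]ᵀ.
Determinant 480·10 − 68² = 176.
a = ((-1428)·10 − 68·(-204))/176 = -51/22; b = (480·(-204) − 68·(-1428))/176 = -51/11.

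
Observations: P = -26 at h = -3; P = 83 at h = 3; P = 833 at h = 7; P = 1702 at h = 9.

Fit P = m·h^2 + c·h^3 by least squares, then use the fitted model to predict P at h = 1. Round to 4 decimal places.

Compute the Gram sums: Σh^2·h^2 = 9124, Σh^2·h^3 = 75856, Σh^3·h^3 = 650548.
For XᵀP: Σh^2·P = 179192, Σh^3·P = 1529420.
So XᵀX·[m, c]ᵀ = XᵀP: [[9124, 75856]; [75856, 650548]]·[m, c]ᵀ = [179192, 1529420]ᵀ.
Determinant 9124·650548 − 75856² = 181467216.
m = (179192·650548 − 75856·1529420)/181467216 = 430026/140021; c = (9124·1529420 − 75856·179192)/181467216 = 279043/140021.
At h = 1: P̂ = (430026/140021)·(1) + (279043/140021)·(1) = 8543/1687.

P̂ = 5.0640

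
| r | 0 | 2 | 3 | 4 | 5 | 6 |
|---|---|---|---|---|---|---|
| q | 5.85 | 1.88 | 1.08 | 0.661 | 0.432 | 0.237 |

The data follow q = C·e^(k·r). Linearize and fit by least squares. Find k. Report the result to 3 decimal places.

k = -0.526

With ln qᵢ as the transformed response and rᵢ as the regressor:
Over the data: Σr = 20.0000, Σ(r)² = 90.0000, Σln q = -0.2184, Σr·ln q = -12.9974.
Normal system: [[90.0000, 20.0000]; [20.0000, 6]]·[k, ln C]ᵀ = [-12.9974, -0.2184]ᵀ.
Solving (det = 140.0000): k = -0.52584, ln C = 1.71640.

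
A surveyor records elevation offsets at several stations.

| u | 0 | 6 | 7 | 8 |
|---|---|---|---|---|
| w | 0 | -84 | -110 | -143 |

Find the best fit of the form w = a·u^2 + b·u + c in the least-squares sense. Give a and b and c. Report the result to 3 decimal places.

Normal-equation sums: Σu^2·u^2 = 7793, Σu^2·u = 1071, Σu^2 = 149, Σu·u = 149, Σu = 21, Σ1 = 4.
For Mᵀw: Σu^2·w = -17566, Σu·w = -2418, Σw = -337.
So MᵀM·[a, b, c]ᵀ = Mᵀw: [[7793, 1071, 149]; [1071, 149, 21]; [149, 21, 4]]·[a, b, c]ᵀ = [-17566, -2418, -337]ᵀ.
Inverting the 3×3 Gram matrix, [a, b, c]ᵀ = [-2767/1412, -3021/1412, -15/706]ᵀ.

a = -1.960, b = -2.140, c = -0.021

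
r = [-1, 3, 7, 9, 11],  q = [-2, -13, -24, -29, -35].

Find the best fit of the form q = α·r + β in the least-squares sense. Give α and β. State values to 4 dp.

Setting ∂/∂α … = 0 gives: 261·α + 29·β = -851;  29·α + 5·β = -103.
Δ = 261·5 − 29² = 464.
α = ((-851)·5 − 29·(-103))/464 = -317/116; β = (261·(-103) − 29·(-851))/464 = -19/4.

α = -2.7328, β = -4.7500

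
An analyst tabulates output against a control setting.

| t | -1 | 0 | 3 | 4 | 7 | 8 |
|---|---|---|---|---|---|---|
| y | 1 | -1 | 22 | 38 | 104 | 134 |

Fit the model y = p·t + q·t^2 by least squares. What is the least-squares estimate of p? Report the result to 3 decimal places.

With design matrix M, MᵀM = [[139, 945]; [945, 6835]] and Mᵀy = [2017, 14479]ᵀ.
Eliminating q: 6835·(row 1) − 945·(row 2) gives 57040·p = 6835·2017 − 945·14479 = 103540, so p = 167/92.
Then q = (14479 − 945·(167/92))/6835 = 859/460.

p = 1.815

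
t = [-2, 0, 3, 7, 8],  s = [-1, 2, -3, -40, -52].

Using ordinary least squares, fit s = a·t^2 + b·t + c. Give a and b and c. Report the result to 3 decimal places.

Setting ∂/∂a … = 0 gives: 6594·a + 874·b + 126·c = -5319;  874·a + 126·b + 16·c = -703;  126·a + 16·b + 5·c = -94.
Solving the 3×3 system (Gaussian elimination) gives a = -3559/3872, b = 1581/3872, c = 5917/1936.

a = -0.919, b = 0.408, c = 3.056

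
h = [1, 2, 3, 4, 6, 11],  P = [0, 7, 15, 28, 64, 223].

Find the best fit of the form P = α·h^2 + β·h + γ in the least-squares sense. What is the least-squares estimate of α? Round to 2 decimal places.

Normal-equation sums: Σh^2·h^2 = 16291, Σh^2·h = 1647, Σh^2 = 187, Σh·h = 187, Σh = 27, Σ1 = 6.
For MᵀP: Σh^2·P = 29898, Σh·P = 3008, ΣP = 337.
So MᵀM·[α, β, γ]ᵀ = MᵀP: [[16291, 1647, 187]; [1647, 187, 27]; [187, 27, 6]]·[α, β, γ]ᵀ = [29898, 3008, 337]ᵀ.
Solving the 3×3 system (Gaussian elimination) gives α = 206875/109456, β = -51667/109456, γ = -16831/27364.

α = 1.89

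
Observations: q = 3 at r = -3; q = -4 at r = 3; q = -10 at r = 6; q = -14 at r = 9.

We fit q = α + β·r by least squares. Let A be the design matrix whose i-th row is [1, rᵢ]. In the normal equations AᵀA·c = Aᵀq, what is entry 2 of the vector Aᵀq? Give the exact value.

-207

Entry 2 ↔ basis r, so (Aᵀq)_{2} = Σᵢ (r)·qᵢ = (-3)·(3) + (3)·(-4) + (6)·(-10) + (9)·(-14) = -207.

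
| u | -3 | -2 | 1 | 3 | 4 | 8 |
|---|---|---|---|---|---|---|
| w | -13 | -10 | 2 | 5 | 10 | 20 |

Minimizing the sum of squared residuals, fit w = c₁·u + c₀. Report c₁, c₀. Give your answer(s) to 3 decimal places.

c₁ = 3.022, c₀ = -3.207

Normal-equation sums: Σu·u = 103, Σu = 11, Σ1 = 6.
For Aᵀw: Σu·w = 276, Σw = 14.
Normal equations: [[103, 11]; [11, 6]]·[c₁, c₀]ᵀ = [276, 14]ᵀ.
Determinant 103·6 − 11² = 497.
c₁ = (276·6 − 11·14)/497 = 1502/497; c₀ = (103·14 − 11·276)/497 = -1594/497.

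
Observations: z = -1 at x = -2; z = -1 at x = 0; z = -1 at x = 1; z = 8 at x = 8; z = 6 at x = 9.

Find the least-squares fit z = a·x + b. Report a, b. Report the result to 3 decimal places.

The normal equations are: 150·a + 16·b = 119;  16·a + 5·b = 11.
Eliminating b: 5·(row 1) − 16·(row 2) gives 494·a = 5·119 − 16·11 = 419, so a = 419/494.
Then b = (11 − 16·(419/494))/5 = -127/247.

a = 0.848, b = -0.514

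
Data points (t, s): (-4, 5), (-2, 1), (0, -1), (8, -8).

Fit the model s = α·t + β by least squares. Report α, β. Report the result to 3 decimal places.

α = -1.018, β = -0.241

Entries of MᵀM: Σt·t = 84, Σt = 2, Σ1 = 4.
And Σt·s = -86, Σs = -3.
Normal equations: [[84, 2]; [2, 4]]·[α, β]ᵀ = [-86, -3]ᵀ.
Eliminating β: 4·(row 1) − 2·(row 2) gives 332·α = 4·(-86) − 2·(-3) = -338, so α = -169/166.
Then β = ((-3) − 2·(-169/166))/4 = -20/83.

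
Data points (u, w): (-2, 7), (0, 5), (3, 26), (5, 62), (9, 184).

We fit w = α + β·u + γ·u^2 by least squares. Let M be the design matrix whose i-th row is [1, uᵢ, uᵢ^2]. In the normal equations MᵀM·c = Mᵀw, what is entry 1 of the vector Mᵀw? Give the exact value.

284

Entry 1 ↔ basis 1, so (Mᵀw)_{1} = Σᵢ wᵢ = (1)·(7) + (1)·(5) + (1)·(26) + (1)·(62) + (1)·(184) = 284.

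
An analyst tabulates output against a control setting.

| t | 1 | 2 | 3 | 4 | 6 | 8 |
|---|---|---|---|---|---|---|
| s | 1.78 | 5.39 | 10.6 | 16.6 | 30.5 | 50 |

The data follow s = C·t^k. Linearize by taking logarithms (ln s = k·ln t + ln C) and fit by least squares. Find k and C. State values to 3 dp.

Taking logs, ln s = k·ln t + ln C, so regress ln s on ln t.
Σln t = 7.0493, Σ(ln t)² = 11.1437, Σln s = 14.7612, Σln t·ln s = 21.9145.
Equations: 11.1437·k + 7.0493·ln C = 21.9145;  7.0493·k + 6·ln C = 14.7612.
Slope k = (n·Σln t·ln s − Σln t·Σln s)/(n·Σ(ln t)² − (Σln t)²) = (6·21.9145 − 7.0493·14.7612)/17.1702 = 1.59765; ln C = (Σln s − k·Σln t)/n = 0.58315, so C = exp(0.58315) = 1.79168.

k = 1.598, C = 1.792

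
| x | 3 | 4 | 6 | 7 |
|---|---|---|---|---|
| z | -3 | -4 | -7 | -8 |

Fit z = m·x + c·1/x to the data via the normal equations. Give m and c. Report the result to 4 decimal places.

From the data, Σx·x = 110, Σx·1/x = 4, Σ1/x·1/x = 1565/7056.
And Σx·z = -123, Σ1/x·z = -181/42.
Determinant 110·(1565/7056) − 4² = 29627/3528.
m = ((-123)·(1565/7056) − 4·(-181/42))/(29627/3528) = -5451/4558; c = (110·(-181/42) − 4·(-123))/(29627/3528) = 4872/2279.

m = -1.1959, c = 2.1378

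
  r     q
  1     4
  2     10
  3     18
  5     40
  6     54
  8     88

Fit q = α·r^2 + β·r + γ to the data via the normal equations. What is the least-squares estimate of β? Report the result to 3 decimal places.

β = 3.000

With design matrix X, XᵀX = [[6115, 889, 139]; [889, 139, 25]; [139, 25, 6]] and Xᵀq = [8782, 1306, 214]ᵀ.
Row-reducing yields α = 1, β = 3, γ = 0.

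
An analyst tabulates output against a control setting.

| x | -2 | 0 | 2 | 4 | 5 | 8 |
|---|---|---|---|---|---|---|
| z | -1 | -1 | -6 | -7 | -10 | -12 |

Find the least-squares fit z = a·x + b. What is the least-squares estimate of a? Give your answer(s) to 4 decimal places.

a = -1.2211

The normal system MᵀM·[a, b]ᵀ = Mᵀz is [[113, 17]; [17, 6]]·[a, b]ᵀ = [-184, -37]ᵀ.
Eliminating b: 6·(row 1) − 17·(row 2) gives 389·a = 6·(-184) − 17·(-37) = -475, so a = -475/389.
Then b = ((-37) − 17·(-475/389))/6 = -1053/389.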